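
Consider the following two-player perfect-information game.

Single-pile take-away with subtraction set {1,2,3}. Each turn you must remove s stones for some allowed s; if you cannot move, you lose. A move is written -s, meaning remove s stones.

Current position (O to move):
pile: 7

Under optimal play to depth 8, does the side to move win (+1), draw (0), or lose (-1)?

ply 1, O at 7 | -1=-1→6; -2=-1→5; -3=+1→4*
ply 2, X at 4 | -1=-1→3*; -2=-1→2; -3=-1→1
ply 3, O at 3 | -1=-1→2; -2=-1→1; -3=+1→0*
ply 4: 0 is terminal -1 (X); from 7 depth 8

value(7, O) = +1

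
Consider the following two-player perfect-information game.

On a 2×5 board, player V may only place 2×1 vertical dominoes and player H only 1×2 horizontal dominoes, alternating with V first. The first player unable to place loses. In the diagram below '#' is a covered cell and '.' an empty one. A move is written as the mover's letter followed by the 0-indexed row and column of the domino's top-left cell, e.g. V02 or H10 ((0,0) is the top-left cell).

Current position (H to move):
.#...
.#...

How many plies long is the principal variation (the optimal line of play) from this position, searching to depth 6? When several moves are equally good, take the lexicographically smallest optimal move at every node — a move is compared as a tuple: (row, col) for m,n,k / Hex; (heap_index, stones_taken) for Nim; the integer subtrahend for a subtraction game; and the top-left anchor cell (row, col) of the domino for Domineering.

PV length from [.#.../.#...]: 4 plies

p1 H@[.#.../.#...]: H02[.###./.#...]-1* H03[.#.##/.#...]-1 H12[.#.../.###.]-1 H13[.#.../.#.##]-1
p2 V@[.###./.#...]: V00[####./##...]-1 V04[.####/.#..#]+1*
p3 H@[.####/.#..#]: H12[.####/.####]-1*
p4 V@[.####/.####]: V00[#####/#####]+1*
p5 H@[#####/#####] terminal -1; root [.#.../.#...] d6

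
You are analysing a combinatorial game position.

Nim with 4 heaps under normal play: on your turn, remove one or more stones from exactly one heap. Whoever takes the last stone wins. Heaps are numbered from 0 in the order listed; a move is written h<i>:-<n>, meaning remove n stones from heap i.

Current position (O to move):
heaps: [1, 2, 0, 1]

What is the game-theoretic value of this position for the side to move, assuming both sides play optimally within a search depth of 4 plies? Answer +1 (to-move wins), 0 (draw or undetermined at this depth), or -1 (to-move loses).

[(1,2,0,1)] O move#1: h0:-1:-1/(0,2,0,1), h1:-1:-1/(1,1,0,1), h1:-2:+1/(1,0,0,1)*, h3:-1:-1/(1,2,0,0)
[(1,0,0,1)] X move#2: h0:-1:-1/(0,0,0,1)*, h3:-1:-1/(1,0,0,0)
[(0,0,0,1)] O move#3: h3:-1:+1/(0,0,0,0)*
[(0,0,0,0)] end (terminal -1, X#4); searched (1,2,0,1) to 4

value((1,2,0,1), O) = +1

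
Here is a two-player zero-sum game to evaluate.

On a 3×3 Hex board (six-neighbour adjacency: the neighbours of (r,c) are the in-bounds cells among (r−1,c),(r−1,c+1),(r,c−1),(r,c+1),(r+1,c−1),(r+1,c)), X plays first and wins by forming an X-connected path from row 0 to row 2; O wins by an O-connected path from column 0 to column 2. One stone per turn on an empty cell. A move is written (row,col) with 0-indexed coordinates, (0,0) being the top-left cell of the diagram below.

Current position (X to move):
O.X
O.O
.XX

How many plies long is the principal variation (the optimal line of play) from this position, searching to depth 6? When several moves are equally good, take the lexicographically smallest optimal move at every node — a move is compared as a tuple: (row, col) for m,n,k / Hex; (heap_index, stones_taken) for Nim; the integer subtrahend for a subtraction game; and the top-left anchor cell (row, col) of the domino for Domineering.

PV length from [O.X/O.O/.XX]: 1 ply

ply 1, X at O.X/O.O/.XX | (0,1)=-1→OXX/O.O/.XX; (1,1)=+1→O.X/OXO/.XX*; (2,0)=-1→O.X/O.O/XXX
ply 2: O.X/OXO/.XX is terminal -1 (O); from O.X/O.O/.XX depth 6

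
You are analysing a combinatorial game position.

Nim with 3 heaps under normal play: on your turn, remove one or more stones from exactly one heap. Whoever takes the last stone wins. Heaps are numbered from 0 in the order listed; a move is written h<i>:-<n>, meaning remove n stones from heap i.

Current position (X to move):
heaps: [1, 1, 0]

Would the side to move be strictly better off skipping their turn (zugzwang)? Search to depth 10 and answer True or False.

zugzwang((1,1,0), X) = True

[(1,1,0)] X move#1: h0:-1:-1/(0,1,0)*, h1:-1:-1/(1,0,0)
[(0,1,0)] O move#2: h1:-1:+1/(0,0,0)*
[(0,0,0)] end (terminal -1, X#3); searched (1,1,0) to 10
pass branch (O moves first from the same position):
  | [(1,1,0)] O move#1: h0:-1:-1/(0,1,0)*, h1:-1:-1/(1,0,0)
  | [(0,1,0)] X move#2: h1:-1:+1/(0,0,0)*
  | [(0,0,0)] end (terminal -1, O#3); searched (1,1,0) to 10
X moving scores -1; X passing scores +1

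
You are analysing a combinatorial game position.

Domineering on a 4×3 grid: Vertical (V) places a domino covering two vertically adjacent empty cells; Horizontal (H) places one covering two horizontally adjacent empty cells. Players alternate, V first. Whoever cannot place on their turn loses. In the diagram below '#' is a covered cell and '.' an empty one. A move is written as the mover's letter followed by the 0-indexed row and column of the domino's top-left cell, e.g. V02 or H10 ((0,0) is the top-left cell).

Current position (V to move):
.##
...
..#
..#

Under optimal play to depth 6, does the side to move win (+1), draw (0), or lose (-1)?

p1 V@[.##/.../..#/..#]: V00[###/#../..#/..#]-1 V10[.##/#../#.#/..#]+1* V11[.##/.#./.##/..#]+1 V20[.##/.../#.#/#.#]+1 V21[.##/.../.##/.##]+1
p2 H@[.##/#../#.#/..#]: H11[.##/###/#.#/..#]-1* H30[.##/#../#.#/###]-1
p3 V@[.##/###/#.#/..#]: V21[.##/###/###/.##]+1*
p4 H@[.##/###/###/.##] terminal -1; root [.##/.../..#/..#] d6

value(.##/.../..#/..#, V) = +1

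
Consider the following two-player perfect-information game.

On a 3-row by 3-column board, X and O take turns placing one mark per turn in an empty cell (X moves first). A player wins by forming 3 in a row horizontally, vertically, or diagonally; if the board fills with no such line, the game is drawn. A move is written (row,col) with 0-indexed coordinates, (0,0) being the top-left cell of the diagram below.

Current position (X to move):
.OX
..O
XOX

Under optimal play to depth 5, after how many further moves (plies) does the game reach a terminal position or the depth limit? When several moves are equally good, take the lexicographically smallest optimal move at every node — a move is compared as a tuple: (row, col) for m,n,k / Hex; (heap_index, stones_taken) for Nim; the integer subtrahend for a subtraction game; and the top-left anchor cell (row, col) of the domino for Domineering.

ply 1, X at .OX/..O/XOX | (0,0)=-1→XOX/..O/XOX; (1,0)=-1→.OX/X.O/XOX; (1,1)=+1→.OX/.XO/XOX*
ply 2: .OX/.XO/XOX is terminal -1 (O); from .OX/..O/XOX depth 5

PV length from [.OX/..O/XOX]: 1 ply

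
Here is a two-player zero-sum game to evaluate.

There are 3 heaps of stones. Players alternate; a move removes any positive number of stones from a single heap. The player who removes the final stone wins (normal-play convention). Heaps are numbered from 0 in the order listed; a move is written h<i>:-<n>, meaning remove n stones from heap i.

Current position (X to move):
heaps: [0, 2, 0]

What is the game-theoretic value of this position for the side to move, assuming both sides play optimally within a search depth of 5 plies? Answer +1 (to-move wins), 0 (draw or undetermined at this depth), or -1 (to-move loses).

[(0,2,0)] X move#1: h1:-1:-1/(0,1,0), h1:-2:+1/(0,0,0)*
[(0,0,0)] end (terminal -1, O#2); searched (0,2,0) to 5

value((0,2,0), X) = +1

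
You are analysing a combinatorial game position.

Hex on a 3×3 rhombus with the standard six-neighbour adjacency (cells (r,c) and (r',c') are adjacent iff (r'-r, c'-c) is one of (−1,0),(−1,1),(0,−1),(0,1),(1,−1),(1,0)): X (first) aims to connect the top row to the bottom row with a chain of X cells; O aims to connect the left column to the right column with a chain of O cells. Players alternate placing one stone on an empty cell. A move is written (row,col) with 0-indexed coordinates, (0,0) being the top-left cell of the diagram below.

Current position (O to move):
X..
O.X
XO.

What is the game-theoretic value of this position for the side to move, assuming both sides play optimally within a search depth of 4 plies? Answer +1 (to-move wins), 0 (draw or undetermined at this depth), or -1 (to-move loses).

value(X../O.X/XO., O) = +1

p1 O@[X../O.X/XO.]: (0,1)[XO./O.X/XO.]-1 (0,2)[X.O/O.X/XO.]+1* (1,1)[X../OOX/XO.]+1 (2,2)[X../O.X/XOO]-1
p2 X@[X.O/O.X/XO.]: (0,1)[XXO/O.X/XO.]-1* (1,1)[X.O/OXX/XO.]-1 (2,2)[X.O/O.X/XOX]-1
p3 O@[XXO/O.X/XO.]: (1,1)[XXO/OOX/XO.]+1* (2,2)[XXO/O.X/XOO]-1
p4 X@[XXO/OOX/XO.] terminal -1; root [X../O.X/XO.] d4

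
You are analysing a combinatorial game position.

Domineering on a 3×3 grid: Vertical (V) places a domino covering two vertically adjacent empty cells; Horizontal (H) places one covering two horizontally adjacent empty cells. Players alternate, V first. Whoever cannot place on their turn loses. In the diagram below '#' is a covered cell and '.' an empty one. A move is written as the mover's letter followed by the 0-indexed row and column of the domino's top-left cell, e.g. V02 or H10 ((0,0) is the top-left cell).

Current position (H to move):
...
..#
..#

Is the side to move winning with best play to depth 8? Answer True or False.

H winning at [.../..#/..#]: True

ply 1, H at .../..#/..# | H00=-1→##./..#/..#; H01=-1→.##/..#/..#; H10=+1→.../###/..#*; H20=-1→.../..#/###
ply 2: .../###/..# is terminal -1 (V); from .../..#/..# depth 8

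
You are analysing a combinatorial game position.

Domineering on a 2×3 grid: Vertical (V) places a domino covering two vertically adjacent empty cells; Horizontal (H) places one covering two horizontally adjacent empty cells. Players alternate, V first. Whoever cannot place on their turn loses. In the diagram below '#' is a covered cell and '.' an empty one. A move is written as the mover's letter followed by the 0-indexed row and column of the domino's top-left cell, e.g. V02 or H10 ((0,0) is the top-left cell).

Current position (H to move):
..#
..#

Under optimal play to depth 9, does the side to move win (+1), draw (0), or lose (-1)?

[..#/..#] H move#1: H00:+1/###/..#*, H10:+1/..#/###
[###/..#] end (terminal -1, V#2); searched ..#/..# to 9

value(..#/..#, H) = +1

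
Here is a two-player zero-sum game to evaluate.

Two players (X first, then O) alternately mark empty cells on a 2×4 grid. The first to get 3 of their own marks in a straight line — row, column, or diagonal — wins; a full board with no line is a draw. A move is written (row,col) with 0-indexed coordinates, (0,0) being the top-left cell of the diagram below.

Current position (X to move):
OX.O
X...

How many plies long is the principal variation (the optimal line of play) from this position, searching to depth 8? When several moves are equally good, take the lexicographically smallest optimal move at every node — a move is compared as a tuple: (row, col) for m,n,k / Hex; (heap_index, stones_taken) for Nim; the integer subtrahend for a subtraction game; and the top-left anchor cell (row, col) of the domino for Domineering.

[OX.O/X...] X move#1: (0,2):+0/OXXO/X...*, (1,1):+0/OX.O/XX.., (1,2):+0/OX.O/X.X., (1,3):+0/OX.O/X..X
[OXXO/X...] O move#2: (1,1):+0/OXXO/XO..*, (1,2):+0/OXXO/X.O., (1,3):+0/OXXO/X..O
[OXXO/XO..] X move#3: (1,2):+0/OXXO/XOX.*, (1,3):+0/OXXO/XO.X
[OXXO/XOX.] O move#4: (1,3):+0/OXXO/XOXO*
[OXXO/XOXO] end (terminal +0, X#5); searched OX.O/X... to 8

PV length from [OX.O/X...]: 4 plies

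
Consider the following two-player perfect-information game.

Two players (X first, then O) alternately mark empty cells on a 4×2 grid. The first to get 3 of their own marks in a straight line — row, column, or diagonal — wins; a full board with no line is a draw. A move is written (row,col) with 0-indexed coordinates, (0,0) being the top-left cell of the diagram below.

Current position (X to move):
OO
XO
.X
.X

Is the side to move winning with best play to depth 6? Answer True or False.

X winning at [OO/XO/.X/.X]: False

p1 X@[OO/XO/.X/.X]: (2,0)[OO/XO/XX/.X]+0* (3,0)[OO/XO/.X/XX]+0
p2 O@[OO/XO/XX/.X]: (3,0)[OO/XO/XX/OX]+0*
p3 X@[OO/XO/XX/OX] terminal +0; root [OO/XO/.X/.X] d6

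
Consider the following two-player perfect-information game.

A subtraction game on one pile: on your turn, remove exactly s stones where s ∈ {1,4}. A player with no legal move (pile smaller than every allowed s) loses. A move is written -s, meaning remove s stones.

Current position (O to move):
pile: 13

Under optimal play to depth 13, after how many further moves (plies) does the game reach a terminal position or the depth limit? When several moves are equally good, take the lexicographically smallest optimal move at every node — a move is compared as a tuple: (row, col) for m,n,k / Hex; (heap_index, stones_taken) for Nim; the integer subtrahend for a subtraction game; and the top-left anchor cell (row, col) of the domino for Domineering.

PV length from [13]: 7 plies

[13] O move#1: -1:+1/12*, -4:-1/9
[12] X move#2: -1:-1/11*, -4:-1/8
[11] O move#3: -1:+1/10*, -4:+1/7
[10] X move#4: -1:-1/9*, -4:-1/6
[9] O move#5: -1:-1/8, -4:+1/5*
[5] X move#6: -1:-1/4*, -4:-1/1
[4] O move#7: -1:-1/3, -4:+1/0*
[0] end (terminal -1, X#8); searched 13 to 13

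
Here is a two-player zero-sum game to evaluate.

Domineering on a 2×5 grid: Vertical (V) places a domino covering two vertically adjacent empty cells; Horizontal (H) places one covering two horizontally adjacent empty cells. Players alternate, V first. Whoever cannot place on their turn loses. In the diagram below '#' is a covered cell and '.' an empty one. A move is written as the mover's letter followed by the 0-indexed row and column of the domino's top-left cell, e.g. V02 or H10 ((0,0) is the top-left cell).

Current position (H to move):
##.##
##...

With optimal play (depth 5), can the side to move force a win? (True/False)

[##.##/##...] H move#1: H12:+1/##.##/####.*, H13:-1/##.##/##.##
[##.##/####.] end (terminal -1, V#2); searched ##.##/##... to 5

H winning at [##.##/##...]: True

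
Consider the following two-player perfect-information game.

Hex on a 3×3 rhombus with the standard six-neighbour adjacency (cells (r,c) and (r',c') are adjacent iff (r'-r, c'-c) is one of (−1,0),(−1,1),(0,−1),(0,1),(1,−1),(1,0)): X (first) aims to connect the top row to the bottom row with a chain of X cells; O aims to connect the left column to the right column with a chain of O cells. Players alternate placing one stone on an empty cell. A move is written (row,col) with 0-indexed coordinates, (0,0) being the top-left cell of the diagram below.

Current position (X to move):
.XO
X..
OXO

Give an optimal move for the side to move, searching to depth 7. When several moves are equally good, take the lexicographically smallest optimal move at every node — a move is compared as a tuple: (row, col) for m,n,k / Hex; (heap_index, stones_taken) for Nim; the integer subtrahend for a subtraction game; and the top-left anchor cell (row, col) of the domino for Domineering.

[.XO/X../OXO] X move#1: (0,0):-1/XXO/X../OXO, (1,1):+1/.XO/XX./OXO*, (1,2):-1/.XO/X.X/OXO
[.XO/XX./OXO] end (terminal -1, O#2); searched .XO/X../OXO to 7

X's best at [.XO/X../OXO]: (1,1)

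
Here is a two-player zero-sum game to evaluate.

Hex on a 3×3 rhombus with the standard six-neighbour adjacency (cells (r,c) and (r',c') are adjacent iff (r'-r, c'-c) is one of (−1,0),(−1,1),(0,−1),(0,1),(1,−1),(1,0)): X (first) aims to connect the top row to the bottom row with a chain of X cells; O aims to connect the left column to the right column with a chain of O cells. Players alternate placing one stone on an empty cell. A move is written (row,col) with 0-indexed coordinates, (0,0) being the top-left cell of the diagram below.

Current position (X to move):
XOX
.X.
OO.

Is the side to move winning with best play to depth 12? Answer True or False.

X winning at [XOX/.X./OO.]: False

p1 X@[XOX/.X./OO.]: (1,0)[XOX/XX./OO.]-1* (1,2)[XOX/.XX/OO.]-1 (2,2)[XOX/.X./OOX]-1
p2 O@[XOX/XX./OO.]: (1,2)[XOX/XXO/OO.]+1* (2,2)[XOX/XX./OOO]+1
p3 X@[XOX/XXO/OO.] terminal -1; root [XOX/.X./OO.] d12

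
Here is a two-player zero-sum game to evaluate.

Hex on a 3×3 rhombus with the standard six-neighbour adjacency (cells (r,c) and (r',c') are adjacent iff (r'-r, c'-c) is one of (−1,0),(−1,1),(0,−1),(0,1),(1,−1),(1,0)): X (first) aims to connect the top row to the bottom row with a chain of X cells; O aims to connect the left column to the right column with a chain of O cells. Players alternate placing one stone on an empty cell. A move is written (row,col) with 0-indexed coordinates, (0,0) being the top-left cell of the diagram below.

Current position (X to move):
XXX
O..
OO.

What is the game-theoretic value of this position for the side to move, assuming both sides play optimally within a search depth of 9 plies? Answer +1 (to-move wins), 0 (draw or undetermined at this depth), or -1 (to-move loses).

value(XXX/O../OO., X) = -1

[XXX/O../OO.] X move#1: (1,1):-1/XXX/OX./OO.*, (1,2):-1/XXX/O.X/OO., (2,2):-1/XXX/O../OOX
[XXX/OX./OO.] O move#2: (1,2):+1/XXX/OXO/OO.*, (2,2):+1/XXX/OX./OOO
[XXX/OXO/OO.] end (terminal -1, X#3); searched XXX/O../OO. to 9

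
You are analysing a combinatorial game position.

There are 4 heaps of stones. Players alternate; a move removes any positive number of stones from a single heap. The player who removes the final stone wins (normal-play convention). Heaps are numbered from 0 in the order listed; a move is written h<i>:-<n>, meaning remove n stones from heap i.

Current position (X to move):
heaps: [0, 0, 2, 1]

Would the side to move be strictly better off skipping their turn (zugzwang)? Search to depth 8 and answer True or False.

zugzwang((0,0,2,1), X) = False

[(0,0,2,1)] X move#1: h2:-1:+1/(0,0,1,1)*, h2:-2:-1/(0,0,0,1), h3:-1:-1/(0,0,2,0)
[(0,0,1,1)] O move#2: h2:-1:-1/(0,0,0,1)*, h3:-1:-1/(0,0,1,0)
[(0,0,0,1)] X move#3: h3:-1:+1/(0,0,0,0)*
[(0,0,0,0)] end (terminal -1, O#4); searched (0,0,2,1) to 8
if X skipped the turn, O would face:
~ [(0,0,2,1)] O move#1: h2:-1:+1/(0,0,1,1)*, h2:-2:-1/(0,0,0,1), h3:-1:-1/(0,0,2,0)
~ [(0,0,1,1)] X move#2: h2:-1:-1/(0,0,0,1)*, h3:-1:-1/(0,0,1,0)
~ [(0,0,0,1)] O move#3: h3:-1:+1/(0,0,0,0)*
~ [(0,0,0,0)] end (terminal -1, X#4); searched (0,0,2,1) to 8
compare (X): move=+1 vs pass=-1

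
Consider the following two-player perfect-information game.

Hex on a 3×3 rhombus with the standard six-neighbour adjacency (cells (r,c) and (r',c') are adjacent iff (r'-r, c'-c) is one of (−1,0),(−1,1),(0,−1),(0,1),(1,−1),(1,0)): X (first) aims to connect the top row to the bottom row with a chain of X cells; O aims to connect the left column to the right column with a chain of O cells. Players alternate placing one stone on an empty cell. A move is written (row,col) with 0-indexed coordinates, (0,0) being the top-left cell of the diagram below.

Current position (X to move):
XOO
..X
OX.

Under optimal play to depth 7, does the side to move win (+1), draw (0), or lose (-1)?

ply 1, X at XOO/..X/OX. | (1,0)=-1→XOO/X.X/OX.*; (1,1)=-1→XOO/.XX/OX.; (2,2)=-1→XOO/..X/OXX
ply 2, O at XOO/X.X/OX. | (1,1)=+1→XOO/XOX/OX.*; (2,2)=-1→XOO/X.X/OXO
ply 3: XOO/XOX/OX. is terminal -1 (X); from XOO/..X/OX. depth 7

value(XOO/..X/OX., X) = -1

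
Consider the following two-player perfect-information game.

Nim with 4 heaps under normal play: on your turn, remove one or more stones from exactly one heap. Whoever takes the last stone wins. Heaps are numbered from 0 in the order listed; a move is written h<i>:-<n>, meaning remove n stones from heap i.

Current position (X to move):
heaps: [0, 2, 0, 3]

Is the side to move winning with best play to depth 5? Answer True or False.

X winning at [(0,2,0,3)]: True

[(0,2,0,3)] X move#1: h1:-1:-1/(0,1,0,3), h1:-2:-1/(0,0,0,3), h3:-1:+1/(0,2,0,2)*, h3:-2:-1/(0,2,0,1), h3:-3:-1/(0,2,0,0)
[(0,2,0,2)] O move#2: h1:-1:-1/(0,1,0,2)*, h1:-2:-1/(0,0,0,2), h3:-1:-1/(0,2,0,1), h3:-2:-1/(0,2,0,0)
[(0,1,0,2)] X move#3: h1:-1:-1/(0,0,0,2), h3:-1:+1/(0,1,0,1)*, h3:-2:-1/(0,1,0,0)
[(0,1,0,1)] O move#4: h1:-1:-1/(0,0,0,1)*, h3:-1:-1/(0,1,0,0)
[(0,0,0,1)] X move#5: h3:-1:+1/(0,0,0,0)*
[(0,0,0,0)] end (terminal -1, O#6); searched (0,2,0,3) to 5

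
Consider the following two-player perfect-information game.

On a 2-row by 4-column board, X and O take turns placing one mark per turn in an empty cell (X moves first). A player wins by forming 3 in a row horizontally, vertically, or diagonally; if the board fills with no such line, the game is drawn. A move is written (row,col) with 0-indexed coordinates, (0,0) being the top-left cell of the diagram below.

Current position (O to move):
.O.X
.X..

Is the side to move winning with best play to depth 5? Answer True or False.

O winning at [.O.X/.X..]: False

p1 O@[.O.X/.X..]: (0,0)[OO.X/.X..]+0* (0,2)[.OOX/.X..]+0 (1,0)[.O.X/OX..]+0 (1,2)[.O.X/.XO.]+0 (1,3)[.O.X/.X.O]+0
p2 X@[OO.X/.X..]: (0,2)[OOXX/.X..]+0* (1,0)[OO.X/XX..]-1 (1,2)[OO.X/.XX.]-1 (1,3)[OO.X/.X.X]-1
p3 O@[OOXX/.X..]: (1,0)[OOXX/OX..]+0* (1,2)[OOXX/.XO.]+0 (1,3)[OOXX/.X.O]+0
p4 X@[OOXX/OX..]: (1,2)[OOXX/OXX.]+0* (1,3)[OOXX/OX.X]+0
p5 O@[OOXX/OXX.]: (1,3)[OOXX/OXXO]+0*
p6 X@[OOXX/OXXO] terminal +0; root [.O.X/.X..] d5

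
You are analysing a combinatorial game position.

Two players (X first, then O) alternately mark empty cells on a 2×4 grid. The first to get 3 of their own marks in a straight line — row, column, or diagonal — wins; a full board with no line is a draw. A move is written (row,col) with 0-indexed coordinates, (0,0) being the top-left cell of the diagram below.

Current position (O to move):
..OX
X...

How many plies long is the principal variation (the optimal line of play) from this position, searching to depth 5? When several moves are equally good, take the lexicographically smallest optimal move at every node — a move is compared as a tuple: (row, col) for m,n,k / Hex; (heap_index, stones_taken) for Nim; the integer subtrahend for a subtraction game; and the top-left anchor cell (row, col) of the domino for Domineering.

ply 1, O at ..OX/X... | (0,0)=+0→O.OX/X...*; (0,1)=+0→.OOX/X...; (1,1)=+0→..OX/XO..; (1,2)=+0→..OX/X.O.; (1,3)=+0→..OX/X..O
ply 2, X at O.OX/X... | (0,1)=+0→OXOX/X...*; (1,1)=-1→O.OX/XX..; (1,2)=-1→O.OX/X.X.; (1,3)=-1→O.OX/X..X
ply 3, O at OXOX/X... | (1,1)=+0→OXOX/XO..*; (1,2)=+0→OXOX/X.O.; (1,3)=+0→OXOX/X..O
ply 4, X at OXOX/XO.. | (1,2)=+0→OXOX/XOX.*; (1,3)=+0→OXOX/XO.X
ply 5, O at OXOX/XOX. | (1,3)=+0→OXOX/XOXO*
ply 6: OXOX/XOXO is terminal +0 (X); from ..OX/X... depth 5

PV length from [..OX/X...]: 5 plies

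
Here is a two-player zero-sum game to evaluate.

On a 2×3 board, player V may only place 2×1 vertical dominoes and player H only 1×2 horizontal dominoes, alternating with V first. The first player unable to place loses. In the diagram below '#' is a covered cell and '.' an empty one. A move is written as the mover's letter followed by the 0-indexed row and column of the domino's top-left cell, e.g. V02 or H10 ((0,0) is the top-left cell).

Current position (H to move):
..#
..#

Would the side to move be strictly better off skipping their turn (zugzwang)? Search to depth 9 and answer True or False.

zugzwang(..#/..#, H) = False

ply 1, H at ..#/..# | H00=+1→###/..#*; H10=+1→..#/###
ply 2: ###/..# is terminal -1 (V); from ..#/..# depth 9
suppose H passes — search the same position with V to move:
pass> ply 1, V at ..#/..# | V00=+1→#.#/#.#*; V01=+1→.##/.##
pass> ply 2: #.#/#.# is terminal -1 (H); from ..#/..# depth 9
for H: play +1, pass -1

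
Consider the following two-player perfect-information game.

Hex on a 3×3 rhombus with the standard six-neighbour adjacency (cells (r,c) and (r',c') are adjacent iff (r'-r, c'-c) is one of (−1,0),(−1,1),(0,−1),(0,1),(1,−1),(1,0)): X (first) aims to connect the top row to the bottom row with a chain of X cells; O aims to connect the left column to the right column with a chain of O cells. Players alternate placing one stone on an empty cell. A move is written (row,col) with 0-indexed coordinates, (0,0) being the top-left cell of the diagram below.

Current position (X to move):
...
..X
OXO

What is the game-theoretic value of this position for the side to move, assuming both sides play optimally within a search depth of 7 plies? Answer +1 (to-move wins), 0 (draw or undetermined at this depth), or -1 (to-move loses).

p1 X@[.../..X/OXO]: (0,0)[X../..X/OXO]+1* (0,1)[.X./..X/OXO]+1 (0,2)[..X/..X/OXO]+1 (1,0)[.../X.X/OXO]+1 (1,1)[.../.XX/OXO]+1
p2 O@[X../..X/OXO]: (0,1)[XO./..X/OXO]-1* (0,2)[X.O/..X/OXO]-1 (1,0)[X../O.X/OXO]-1 (1,1)[X../.OX/OXO]-1
p3 X@[XO./..X/OXO]: (0,2)[XOX/..X/OXO]+1* (1,0)[XO./X.X/OXO]+1 (1,1)[XO./.XX/OXO]+1
p4 O@[XOX/..X/OXO] terminal -1; root [.../..X/OXO] d7

value(.../..X/OXO, X) = +1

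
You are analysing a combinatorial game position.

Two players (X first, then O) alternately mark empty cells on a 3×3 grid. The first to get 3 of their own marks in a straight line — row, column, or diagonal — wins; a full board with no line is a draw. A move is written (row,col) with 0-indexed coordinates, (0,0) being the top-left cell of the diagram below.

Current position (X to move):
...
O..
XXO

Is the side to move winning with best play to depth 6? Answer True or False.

[.../O../XXO] X move#1: (0,0):-1/X../O../XXO, (0,1):-1/.X./O../XXO, (0,2):-1/..X/O../XXO, (1,1):+1/.../OX./XXO*, (1,2):+0/.../O.X/XXO
[.../OX./XXO] O move#2: (0,0):-1/O../OX./XXO*, (0,1):-1/.O./OX./XXO, (0,2):-1/..O/OX./XXO, (1,2):-1/.../OXO/XXO
[O../OX./XXO] X move#3: (0,1):+1/OX./OX./XXO*, (0,2):+1/O.X/OX./XXO, (1,2):+1/O../OXX/XXO
[OX./OX./XXO] end (terminal -1, O#4); searched .../O../XXO to 6

X winning at [.../O../XXO]: True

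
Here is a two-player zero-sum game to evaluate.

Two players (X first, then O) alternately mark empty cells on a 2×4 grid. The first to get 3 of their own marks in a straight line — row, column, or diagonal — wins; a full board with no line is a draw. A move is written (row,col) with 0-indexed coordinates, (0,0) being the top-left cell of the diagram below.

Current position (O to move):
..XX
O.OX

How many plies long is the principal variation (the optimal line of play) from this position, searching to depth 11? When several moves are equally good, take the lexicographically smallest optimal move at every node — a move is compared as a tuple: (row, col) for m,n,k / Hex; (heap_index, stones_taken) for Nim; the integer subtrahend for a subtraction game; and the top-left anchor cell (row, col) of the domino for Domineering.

[..XX/O.OX] O move#1: (0,0):-1/O.XX/O.OX, (0,1):+0/.OXX/O.OX, (1,1):+1/..XX/OOOX*
[..XX/OOOX] end (terminal -1, X#2); searched ..XX/O.OX to 11

PV length from [..XX/O.OX]: 1 ply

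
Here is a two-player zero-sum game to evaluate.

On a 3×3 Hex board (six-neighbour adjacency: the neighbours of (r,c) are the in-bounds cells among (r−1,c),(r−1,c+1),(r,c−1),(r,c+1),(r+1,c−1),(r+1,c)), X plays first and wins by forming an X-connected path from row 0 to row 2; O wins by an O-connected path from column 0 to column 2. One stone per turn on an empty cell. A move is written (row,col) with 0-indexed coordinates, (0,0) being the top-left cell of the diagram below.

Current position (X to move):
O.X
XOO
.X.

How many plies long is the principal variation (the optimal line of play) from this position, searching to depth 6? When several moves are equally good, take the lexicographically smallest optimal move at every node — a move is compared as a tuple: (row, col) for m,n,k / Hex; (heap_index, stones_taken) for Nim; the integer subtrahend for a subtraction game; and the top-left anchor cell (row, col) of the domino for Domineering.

p1 X@[O.X/XOO/.X.]: (0,1)[OXX/XOO/.X.]-1* (2,0)[O.X/XOO/XX.]-1 (2,2)[O.X/XOO/.XX]-1
p2 O@[OXX/XOO/.X.]: (2,0)[OXX/XOO/OX.]+1* (2,2)[OXX/XOO/.XO]-1
p3 X@[OXX/XOO/OX.] terminal -1; root [O.X/XOO/.X.] d6

PV length from [O.X/XOO/.X.]: 2 plies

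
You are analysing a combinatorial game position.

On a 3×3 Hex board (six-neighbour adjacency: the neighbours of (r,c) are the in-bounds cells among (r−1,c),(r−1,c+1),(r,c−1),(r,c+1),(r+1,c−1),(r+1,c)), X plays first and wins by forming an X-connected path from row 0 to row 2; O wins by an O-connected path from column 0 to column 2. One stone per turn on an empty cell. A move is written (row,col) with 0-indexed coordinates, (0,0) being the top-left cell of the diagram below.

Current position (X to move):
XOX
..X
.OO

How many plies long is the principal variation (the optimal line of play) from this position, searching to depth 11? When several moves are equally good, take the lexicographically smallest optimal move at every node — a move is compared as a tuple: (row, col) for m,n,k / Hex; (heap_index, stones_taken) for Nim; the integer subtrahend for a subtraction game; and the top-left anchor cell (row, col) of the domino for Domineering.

ply 1, X at XOX/..X/.OO | (1,0)=-1→XOX/X.X/.OO; (1,1)=-1→XOX/.XX/.OO; (2,0)=+1→XOX/..X/XOO*
ply 2, O at XOX/..X/XOO | (1,0)=-1→XOX/O.X/XOO*; (1,1)=-1→XOX/.OX/XOO
ply 3, X at XOX/O.X/XOO | (1,1)=+1→XOX/OXX/XOO*
ply 4: XOX/OXX/XOO is terminal -1 (O); from XOX/..X/.OO depth 11

PV length from [XOX/..X/.OO]: 3 plies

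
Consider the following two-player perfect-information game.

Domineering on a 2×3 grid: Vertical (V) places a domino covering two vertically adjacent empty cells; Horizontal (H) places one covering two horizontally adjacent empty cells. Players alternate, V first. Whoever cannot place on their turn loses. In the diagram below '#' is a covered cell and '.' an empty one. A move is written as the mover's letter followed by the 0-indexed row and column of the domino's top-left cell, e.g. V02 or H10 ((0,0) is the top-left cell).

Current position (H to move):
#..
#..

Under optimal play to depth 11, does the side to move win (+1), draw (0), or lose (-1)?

p1 H@[#../#..]: H01[###/#..]+1* H11[#../###]+1
p2 V@[###/#..] terminal -1; root [#../#..] d11

value(#../#.., H) = +1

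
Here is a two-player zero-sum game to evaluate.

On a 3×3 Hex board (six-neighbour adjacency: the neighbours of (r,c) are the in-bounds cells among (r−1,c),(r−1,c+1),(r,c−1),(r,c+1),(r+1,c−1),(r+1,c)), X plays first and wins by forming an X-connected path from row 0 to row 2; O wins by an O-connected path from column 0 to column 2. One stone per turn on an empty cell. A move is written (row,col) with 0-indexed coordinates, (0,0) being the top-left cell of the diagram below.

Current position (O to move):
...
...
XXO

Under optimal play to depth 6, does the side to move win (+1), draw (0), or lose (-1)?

[.../.../XXO] O move#1: (0,0):-1/O../.../XXO*, (0,1):-1/.O./.../XXO, (0,2):-1/..O/.../XXO, (1,0):-1/.../O../XXO, (1,1):-1/.../.O./XXO, (1,2):-1/.../..O/XXO
[O../.../XXO] X move#2: (0,1):+1/OX./.../XXO*, (0,2):+1/O.X/.../XXO, (1,0):+1/O../X../XXO, (1,1):+1/O../.X./XXO, (1,2):+1/O../..X/XXO
[OX./.../XXO] O move#3: (0,2):-1/OXO/.../XXO*, (1,0):-1/OX./O../XXO, (1,1):-1/OX./.O./XXO, (1,2):-1/OX./..O/XXO
[OXO/.../XXO] X move#4: (1,0):+1/OXO/X../XXO*, (1,1):+1/OXO/.X./XXO, (1,2):+1/OXO/..X/XXO
[OXO/X../XXO] end (terminal -1, O#5); searched .../.../XXO to 6

value(.../.../XXO, O) = -1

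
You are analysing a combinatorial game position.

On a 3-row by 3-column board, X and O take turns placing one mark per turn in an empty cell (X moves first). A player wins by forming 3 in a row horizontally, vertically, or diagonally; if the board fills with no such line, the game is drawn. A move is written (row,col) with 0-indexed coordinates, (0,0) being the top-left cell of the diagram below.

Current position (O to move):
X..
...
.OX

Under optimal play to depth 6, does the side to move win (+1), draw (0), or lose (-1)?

value(X../.../.OX, O) = 0

[X../.../.OX] O move#1: (0,1):-1/XO./.../.OX, (0,2):-1/X.O/.../.OX, (1,0):-1/X../O../.OX, (1,1):+0/X../.O./.OX*, (1,2):-1/X../..O/.OX, (2,0):-1/X../.../OOX
[X../.O./.OX] X move#2: (0,1):+0/XX./.O./.OX*, (0,2):-1/X.X/.O./.OX, (1,0):-1/X../XO./.OX, (1,2):-1/X../.OX/.OX, (2,0):-1/X../.O./XOX
[XX./.O./.OX] O move#3: (0,2):+0/XXO/.O./.OX*, (1,0):-1/XX./OO./.OX, (1,2):-1/XX./.OO/.OX, (2,0):-1/XX./.O./OOX
[XXO/.O./.OX] X move#4: (1,0):-1/XXO/XO./.OX, (1,2):-1/XXO/.OX/.OX, (2,0):+0/XXO/.O./XOX*
[XXO/.O./XOX] O move#5: (1,0):+0/XXO/OO./XOX*, (1,2):-1/XXO/.OO/XOX
[XXO/OO./XOX] X move#6: (1,2):+0/XXO/OOX/XOX*
[XXO/OOX/XOX] end (terminal +0, O#7); searched X../.../.OX to 6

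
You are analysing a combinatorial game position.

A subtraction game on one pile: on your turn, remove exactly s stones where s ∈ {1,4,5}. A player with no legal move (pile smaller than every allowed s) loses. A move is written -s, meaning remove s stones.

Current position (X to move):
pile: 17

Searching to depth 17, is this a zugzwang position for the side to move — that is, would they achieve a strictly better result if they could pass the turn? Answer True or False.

p1 X@[17]: -1[16]+1* -4[13]-1 -5[12]-1
p2 O@[16]: -1[15]-1* -4[12]-1 -5[11]-1
p3 X@[15]: -1[14]-1 -4[11]-1 -5[10]+1*
p4 O@[10]: -1[9]-1* -4[6]-1 -5[5]-1
p5 X@[9]: -1[8]+1* -4[5]-1 -5[4]-1
p6 O@[8]: -1[7]-1* -4[4]-1 -5[3]-1
p7 X@[7]: -1[6]-1 -4[3]-1 -5[2]+1*
p8 O@[2]: -1[1]-1*
p9 X@[1]: -1[0]+1*
p10 O@[0] terminal -1; root [17] d17
pass branch (O moves first from the same position):
  | p1 O@[17]: -1[16]+1* -4[13]-1 -5[12]-1
  | p2 X@[16]: -1[15]-1* -4[12]-1 -5[11]-1
  | p3 O@[15]: -1[14]-1 -4[11]-1 -5[10]+1*
  | p4 X@[10]: -1[9]-1* -4[6]-1 -5[5]-1
  | p5 O@[9]: -1[8]+1* -4[5]-1 -5[4]-1
  | p6 X@[8]: -1[7]-1* -4[4]-1 -5[3]-1
  | p7 O@[7]: -1[6]-1 -4[3]-1 -5[2]+1*
  | p8 X@[2]: -1[1]-1*
  | p9 O@[1]: -1[0]+1*
  | p10 X@[0] terminal -1; root [17] d17
X moving scores +1; X passing scores -1

zugzwang(17, X) = False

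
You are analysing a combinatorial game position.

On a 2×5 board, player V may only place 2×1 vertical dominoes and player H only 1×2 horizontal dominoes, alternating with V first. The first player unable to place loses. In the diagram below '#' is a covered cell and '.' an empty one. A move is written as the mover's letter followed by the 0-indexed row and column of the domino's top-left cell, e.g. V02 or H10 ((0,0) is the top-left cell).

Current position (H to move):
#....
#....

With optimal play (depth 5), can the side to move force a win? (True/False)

H winning at [#..../#....]: True

p1 H@[#..../#....]: H01[###../#....]-1 H02[#.##./#....]+1* H03[#..##/#....]-1 H11[#..../###..]-1 H12[#..../#.##.]+1 H13[#..../#..##]-1
p2 V@[#.##./#....]: V01[####./##...]-1* V04[#.###/#...#]-1
p3 H@[####./##...]: H12[####./####.]-1 H13[####./##.##]+1*
p4 V@[####./##.##] terminal -1; root [#..../#....] d5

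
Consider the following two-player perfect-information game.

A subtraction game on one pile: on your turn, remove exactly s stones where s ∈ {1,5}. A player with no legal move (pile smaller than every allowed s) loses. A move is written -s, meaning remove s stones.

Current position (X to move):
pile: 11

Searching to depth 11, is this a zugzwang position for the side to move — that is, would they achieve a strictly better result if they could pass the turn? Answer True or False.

[11] X move#1: -1:+1/10*, -5:+1/6
[10] O move#2: -1:-1/9*, -5:-1/5
[9] X move#3: -1:+1/8*, -5:+1/4
[8] O move#4: -1:-1/7*, -5:-1/3
[7] X move#5: -1:+1/6*, -5:+1/2
[6] O move#6: -1:-1/5*, -5:-1/1
[5] X move#7: -1:+1/4*, -5:+1/0
[4] O move#8: -1:-1/3*
[3] X move#9: -1:+1/2*
[2] O move#10: -1:-1/1*
[1] X move#11: -1:+1/0*
[0] end (terminal -1, O#12); searched 11 to 11
suppose X passes — search the same position with O to move:
pass> [11] O move#1: -1:+1/10*, -5:+1/6
pass> [10] X move#2: -1:-1/9*, -5:-1/5
pass> [9] O move#3: -1:+1/8*, -5:+1/4
pass> [8] X move#4: -1:-1/7*, -5:-1/3
pass> [7] O move#5: -1:+1/6*, -5:+1/2
pass> [6] X move#6: -1:-1/5*, -5:-1/1
pass> [5] O move#7: -1:+1/4*, -5:+1/0
pass> [4] X move#8: -1:-1/3*
pass> [3] O move#9: -1:+1/2*
pass> [2] X move#10: -1:-1/1*
pass> [1] O move#11: -1:+1/0*
pass> [0] end (terminal -1, X#12); searched 11 to 11
for X: play +1, pass -1

zugzwang(11, X) = False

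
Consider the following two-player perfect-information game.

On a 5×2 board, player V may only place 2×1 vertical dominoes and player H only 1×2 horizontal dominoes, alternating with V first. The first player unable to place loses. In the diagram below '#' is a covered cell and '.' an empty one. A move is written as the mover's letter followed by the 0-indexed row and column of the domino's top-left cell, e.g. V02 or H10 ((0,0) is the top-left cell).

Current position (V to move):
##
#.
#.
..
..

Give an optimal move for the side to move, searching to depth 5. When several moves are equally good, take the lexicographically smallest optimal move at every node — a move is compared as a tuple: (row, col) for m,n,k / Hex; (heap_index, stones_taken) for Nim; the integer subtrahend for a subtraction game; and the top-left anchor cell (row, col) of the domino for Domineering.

[##/#./#./../..] V move#1: V11:-1/##/##/##/../.., V21:-1/##/#./##/.#/.., V30:+1/##/#./#./#./#.*, V31:+1/##/#./#./.#/.#
[##/#./#./#./#.] end (terminal -1, H#2); searched ##/#./#./../.. to 5

V's best at [##/#./#./../..]: V30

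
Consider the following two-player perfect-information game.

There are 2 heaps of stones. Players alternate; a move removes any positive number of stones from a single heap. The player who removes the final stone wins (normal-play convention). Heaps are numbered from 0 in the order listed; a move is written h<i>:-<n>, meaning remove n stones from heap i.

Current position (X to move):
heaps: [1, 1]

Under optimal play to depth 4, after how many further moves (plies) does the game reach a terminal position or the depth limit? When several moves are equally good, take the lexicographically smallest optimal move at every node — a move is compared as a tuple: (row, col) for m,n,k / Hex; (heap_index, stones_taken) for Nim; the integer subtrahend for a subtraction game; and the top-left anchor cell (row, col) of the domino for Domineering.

p1 X@[(1,1)]: h0:-1[(0,1)]-1* h1:-1[(1,0)]-1
p2 O@[(0,1)]: h1:-1[(0,0)]+1*
p3 X@[(0,0)] terminal -1; root [(1,1)] d4

PV length from [(1,1)]: 2 plies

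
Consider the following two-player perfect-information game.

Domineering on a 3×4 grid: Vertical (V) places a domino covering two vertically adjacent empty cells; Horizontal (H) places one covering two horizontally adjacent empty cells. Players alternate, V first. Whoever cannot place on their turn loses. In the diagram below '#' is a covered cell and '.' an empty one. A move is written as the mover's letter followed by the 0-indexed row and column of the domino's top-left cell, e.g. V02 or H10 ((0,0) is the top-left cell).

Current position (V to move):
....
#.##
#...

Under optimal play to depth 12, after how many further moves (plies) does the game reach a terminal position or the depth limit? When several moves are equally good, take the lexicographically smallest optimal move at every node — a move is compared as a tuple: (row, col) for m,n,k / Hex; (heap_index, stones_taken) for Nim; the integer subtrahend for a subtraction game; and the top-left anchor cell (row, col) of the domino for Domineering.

p1 V@[..../#.##/#...]: V01[.#../####/#...]-1* V11[..../####/##..]-1
p2 H@[.#../####/#...]: H02[.###/####/#...]+1* H21[.#../####/###.]+1 H22[.#../####/#.##]+1
p3 V@[.###/####/#...] terminal -1; root [..../#.##/#...] d12

PV length from [..../#.##/#...]: 2 plies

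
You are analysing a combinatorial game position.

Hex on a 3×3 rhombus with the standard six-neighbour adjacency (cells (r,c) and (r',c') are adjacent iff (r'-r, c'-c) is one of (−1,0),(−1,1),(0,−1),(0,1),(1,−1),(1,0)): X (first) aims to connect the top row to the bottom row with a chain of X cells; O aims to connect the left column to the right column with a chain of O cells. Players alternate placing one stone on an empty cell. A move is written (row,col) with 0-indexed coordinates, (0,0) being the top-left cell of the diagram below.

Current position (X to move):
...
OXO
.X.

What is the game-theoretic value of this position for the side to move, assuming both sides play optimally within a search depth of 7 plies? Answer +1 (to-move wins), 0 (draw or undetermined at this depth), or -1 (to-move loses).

[.../OXO/.X.] X move#1: (0,0):+1/X../OXO/.X.*, (0,1):+1/.X./OXO/.X., (0,2):+1/..X/OXO/.X., (2,0):+1/.../OXO/XX., (2,2):+1/.../OXO/.XX
[X../OXO/.X.] O move#2: (0,1):-1/XO./OXO/.X.*, (0,2):-1/X.O/OXO/.X., (2,0):-1/X../OXO/OX., (2,2):-1/X../OXO/.XO
[XO./OXO/.X.] X move#3: (0,2):+1/XOX/OXO/.X.*, (2,0):-1/XO./OXO/XX., (2,2):-1/XO./OXO/.XX
[XOX/OXO/.X.] end (terminal -1, O#4); searched .../OXO/.X. to 7

value(.../OXO/.X., X) = +1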